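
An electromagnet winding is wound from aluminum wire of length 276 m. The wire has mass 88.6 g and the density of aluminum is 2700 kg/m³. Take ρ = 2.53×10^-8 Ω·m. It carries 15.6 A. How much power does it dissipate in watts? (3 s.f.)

14300 W

A = m/(density·L) = 0.0886/(2700×276) = 1.1889e-07 m²
R = ρL/A = (2.53×10^-8)(276)/(1.1889e-07) = 58.73 Ω
P = I²R = (15.6)² × 58.73 = 14300 W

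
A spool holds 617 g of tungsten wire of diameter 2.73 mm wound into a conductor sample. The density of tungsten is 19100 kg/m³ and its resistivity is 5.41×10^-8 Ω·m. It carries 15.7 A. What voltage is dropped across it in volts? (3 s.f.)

0.801 V

A = π(d/2)² = π(1.3650e-03 m)² = 5.8535e-06 m²
L = m/(density·A) = 0.617/(19100×5.8535e-06) = 5.519 m
R = ρL/A = (5.41×10^-8)(5.519)/(5.8535e-06) = 0.05101 Ω
V = IR = 15.7 × 0.05101 = 0.801 V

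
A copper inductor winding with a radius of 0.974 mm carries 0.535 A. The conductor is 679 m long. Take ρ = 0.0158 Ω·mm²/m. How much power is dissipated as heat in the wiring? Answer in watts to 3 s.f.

ρ = 0.0158 Ω·mm²/m = 1.58×10^-8 Ω·m
A = πr² = π(9.7400e-04 m)² = 2.980e-06 m²
R = ρL/A = (1.58×10^-8)(679)/(2.980e-06) = 3.6 Ω
P = I²R = (0.535)² × 3.6 = 1.03 W

1.03 W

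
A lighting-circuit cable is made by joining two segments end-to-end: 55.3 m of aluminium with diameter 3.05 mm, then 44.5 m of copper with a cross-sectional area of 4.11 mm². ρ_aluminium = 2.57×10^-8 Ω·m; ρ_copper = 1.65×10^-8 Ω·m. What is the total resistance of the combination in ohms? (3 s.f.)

Segment 1: A = π(d/2)² = π(1.5250e-03 m)² = 7.306e-06 m²
R₁ = ρL/A = (2.57×10^-8)(55.3)/(7.306e-06) = 0.1945 Ω
Segment 2: A = 4.11 mm² = 4.110e-06 m²
R₂ = (1.65×10^-8)(44.5)/(4.110e-06) = 0.1786 Ω
R = R₁ + R₂ = 0.373 Ω

0.373 Ω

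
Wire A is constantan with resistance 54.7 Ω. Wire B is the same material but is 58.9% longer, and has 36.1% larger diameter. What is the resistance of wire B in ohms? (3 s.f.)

R ∝ L/d², so R_B/R_A = (1 + 58.9/100) × (1 + 36.1/100)⁻²
= 1.589 × 0.5399 = 0.8578
R_B = 0.8578 × 54.7 = 46.9 Ω

46.9 Ω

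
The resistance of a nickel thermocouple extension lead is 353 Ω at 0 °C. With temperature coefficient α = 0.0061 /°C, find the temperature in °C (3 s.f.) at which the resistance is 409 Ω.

26.0 °C

R = R₀(1 + α(T − T₀)) ⇒ T = T₀ + (R/R₀ − 1)/α
T = 0 + (409/353 − 1)/0.0061 = 0 + (0.1586)/0.0061 = 26.0 °C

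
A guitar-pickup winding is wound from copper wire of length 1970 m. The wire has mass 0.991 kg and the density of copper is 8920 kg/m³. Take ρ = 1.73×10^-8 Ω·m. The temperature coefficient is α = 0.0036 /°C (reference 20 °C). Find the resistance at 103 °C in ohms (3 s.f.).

A = m/(density·L) = 0.991/(8920×1970) = 5.6395e-08 m²
R = ρL/A = (1.73×10^-8)(1970)/(5.6395e-08) = 604.3 Ω
R(103 °C) = 604.3 × (1 + 0.0036×83) = 785 Ω

785 Ω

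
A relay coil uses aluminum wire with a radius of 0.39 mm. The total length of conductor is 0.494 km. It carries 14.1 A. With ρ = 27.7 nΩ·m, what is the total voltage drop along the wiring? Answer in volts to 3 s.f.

404 V

ρ = 27.7 nΩ·m = 2.77×10^-8 Ω·m
A = πr² = π(3.9000e-04 m)² = 4.778e-07 m²
R = ρL/A = (2.77×10^-8)(494)/(4.778e-07) = 28.64 Ω
V = IR = 14.1 × 28.64 = 404 V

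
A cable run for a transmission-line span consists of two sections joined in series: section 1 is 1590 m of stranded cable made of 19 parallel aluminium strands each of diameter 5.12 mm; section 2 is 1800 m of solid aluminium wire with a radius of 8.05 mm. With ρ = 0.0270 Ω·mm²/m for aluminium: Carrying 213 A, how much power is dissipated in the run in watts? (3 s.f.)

ρ = 0.0270 Ω·mm²/m = 2.70×10^-8 Ω·m
Section 1: A_strand = π(2.5600e-03)² = 2.059e-05 m²; R₁ = ρL/(N·A_s) = (2.70×10^-8)(1590)/(19×2.059e-05) = 0.1097 Ω
Section 2: A = πr² = π(8.0500e-03 m)² = 2.036e-04 m²
R₂ = (2.70×10^-8)(1800)/(2.036e-04) = 0.2387 Ω
R = R₁ + R₂ = 0.3485 Ω
P = I²R = (213)² × 0.3485 = 15800 W

15800 W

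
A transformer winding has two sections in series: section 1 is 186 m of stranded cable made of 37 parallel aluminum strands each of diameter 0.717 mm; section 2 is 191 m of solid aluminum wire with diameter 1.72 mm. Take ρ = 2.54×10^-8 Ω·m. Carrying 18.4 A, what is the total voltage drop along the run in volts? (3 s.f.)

44.2 V

Section 1: A_strand = π(3.5850e-04)² = 4.038e-07 m²; R₁ = ρL/(N·A_s) = (2.54×10^-8)(186)/(37×4.038e-07) = 0.3162 Ω
Section 2: A = π(d/2)² = π(8.6000e-04 m)² = 2.324e-06 m²
R₂ = (2.54×10^-8)(191)/(2.324e-06) = 2.088 Ω
R = R₁ + R₂ = 2.404 Ω
V = IR = 18.4 × 2.404 = 44.2 V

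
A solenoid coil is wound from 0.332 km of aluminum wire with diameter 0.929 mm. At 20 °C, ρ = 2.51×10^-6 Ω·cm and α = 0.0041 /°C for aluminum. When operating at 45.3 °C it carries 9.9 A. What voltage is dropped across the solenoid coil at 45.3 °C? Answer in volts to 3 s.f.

ρ = 2.51×10^-6 Ω·cm = 2.51×10^-8 Ω·m
A = π(d/2)² = π(4.6450e-04 m)² = 6.778e-07 m²
R₍20₎ = ρL/A = (2.51×10^-8)(332)/(6.778e-07) = 12.29 Ω
R₍45.3₎ = R₍20₎(1 + αΔT) = 12.29 × (1 + 0.0041×25.3) = 13.57 Ω
V = IR = 9.9 × 13.57 = 134 V

134 V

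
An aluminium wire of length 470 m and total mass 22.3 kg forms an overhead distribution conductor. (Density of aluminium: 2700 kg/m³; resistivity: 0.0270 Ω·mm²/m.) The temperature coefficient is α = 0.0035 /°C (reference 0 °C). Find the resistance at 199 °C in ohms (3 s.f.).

ρ = 0.0270 Ω·mm²/m = 2.70×10^-8 Ω·m
A = m/(density·L) = 22.3/(2700×470) = 1.7573e-05 m²
R = ρL/A = (2.70×10^-8)(470)/(1.7573e-05) = 0.7221 Ω
R(199 °C) = 0.7221 × (1 + 0.0035×199) = 1.23 Ω

1.23 Ω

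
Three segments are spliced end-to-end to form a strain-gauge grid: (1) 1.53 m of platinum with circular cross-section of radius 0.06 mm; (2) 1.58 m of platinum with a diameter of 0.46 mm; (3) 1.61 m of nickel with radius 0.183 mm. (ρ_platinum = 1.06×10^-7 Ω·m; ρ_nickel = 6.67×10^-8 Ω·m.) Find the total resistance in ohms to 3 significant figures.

16.4 Ω

Seg 1: A = πr² = π(6.0000e-05 m)² = 1.131e-08 m²
R_1 = (1.06×10^-7)(1.53)/(1.131e-08) = 14.34 Ω
Seg 2: A = π(d/2)² = π(2.3000e-04 m)² = 1.662e-07 m²
R_2 = (1.06×10^-7)(1.58)/(1.662e-07) = 1.008 Ω
Seg 3: A = πr² = π(1.8300e-04 m)² = 1.052e-07 m²
R_3 = (6.67×10^-8)(1.61)/(1.052e-07) = 1.021 Ω
R_total = R_1 + R_2 + R_3 = 16.4 Ω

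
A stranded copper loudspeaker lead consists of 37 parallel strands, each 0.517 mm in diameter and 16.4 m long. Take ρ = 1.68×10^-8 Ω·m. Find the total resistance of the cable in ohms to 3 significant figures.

0.0355 Ω

A_strand = π(2.5850e-04 m)² = 2.099e-07 m²
R_strand = ρL/A = (1.68×10^-8)(16.4)/(2.099e-07) = 1.312 Ω
R_total = R_strand/N = 1.312/37 = 0.0355 Ω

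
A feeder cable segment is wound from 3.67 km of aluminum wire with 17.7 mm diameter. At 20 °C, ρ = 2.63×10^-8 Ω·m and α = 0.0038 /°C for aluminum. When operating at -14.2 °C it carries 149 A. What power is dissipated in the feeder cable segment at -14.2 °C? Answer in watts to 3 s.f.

7580 W

A = π(d/2)² = π(8.8500e-03 m)² = 2.461e-04 m²
R₍20₎ = ρL/A = (2.63×10^-8)(3670)/(2.461e-04) = 0.3923 Ω
R₍-14.2₎ = R₍20₎(1 + αΔT) = 0.3923 × (1 + 0.0038×-34.2) = 0.3413 Ω
P = I²R = (149)² × 0.3413 = 7580 W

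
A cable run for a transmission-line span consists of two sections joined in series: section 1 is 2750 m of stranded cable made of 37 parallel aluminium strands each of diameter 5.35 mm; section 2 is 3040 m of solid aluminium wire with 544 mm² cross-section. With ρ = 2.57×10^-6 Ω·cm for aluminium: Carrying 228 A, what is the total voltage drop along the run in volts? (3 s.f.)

52.1 V

ρ = 2.57×10^-6 Ω·cm = 2.57×10^-8 Ω·m
Section 1: A_strand = π(2.6750e-03)² = 2.248e-05 m²; R₁ = ρL/(N·A_s) = (2.57×10^-8)(2750)/(37×2.248e-05) = 0.08497 Ω
Section 2: A = 544 mm² = 5.440e-04 m²
R₂ = (2.57×10^-8)(3040)/(5.440e-04) = 0.1436 Ω
R = R₁ + R₂ = 0.2286 Ω
V = IR = 228 × 0.2286 = 52.1 V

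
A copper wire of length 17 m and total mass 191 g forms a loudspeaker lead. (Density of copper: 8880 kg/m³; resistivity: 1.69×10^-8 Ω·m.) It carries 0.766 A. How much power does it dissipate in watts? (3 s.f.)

0.133 W

A = m/(density·L) = 0.191/(8880×17) = 1.2652e-06 m²
R = ρL/A = (1.69×10^-8)(17)/(1.2652e-06) = 0.2271 Ω
P = I²R = (0.766)² × 0.2271 = 0.133 W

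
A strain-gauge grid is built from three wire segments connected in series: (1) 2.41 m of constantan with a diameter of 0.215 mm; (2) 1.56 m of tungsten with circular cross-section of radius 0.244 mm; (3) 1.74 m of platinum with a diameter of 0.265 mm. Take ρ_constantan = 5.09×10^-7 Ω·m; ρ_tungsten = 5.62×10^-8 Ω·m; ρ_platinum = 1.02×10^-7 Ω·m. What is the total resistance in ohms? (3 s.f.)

37.5 Ω

Seg 1: A = π(d/2)² = π(1.0750e-04 m)² = 3.631e-08 m²
R_1 = (5.09×10^-7)(2.41)/(3.631e-08) = 33.79 Ω
Seg 2: A = πr² = π(2.4400e-04 m)² = 1.870e-07 m²
R_2 = (5.62×10^-8)(1.56)/(1.870e-07) = 0.4687 Ω
Seg 3: A = π(d/2)² = π(1.3250e-04 m)² = 5.515e-08 m²
R_3 = (1.02×10^-7)(1.74)/(5.515e-08) = 3.218 Ω
R_total = R_1 + R_2 + R_3 = 37.5 Ω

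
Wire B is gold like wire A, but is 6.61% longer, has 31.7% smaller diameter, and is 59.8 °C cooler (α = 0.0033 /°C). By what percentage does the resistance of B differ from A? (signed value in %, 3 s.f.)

R ∝ ρL/d² with ρ ∝ (1+αΔT), so R_B/R_A = (1 + 6.61/100) × (1 − 31.7/100)⁻² × (1 − 0.0033×59.8)
= 1.066 × 2.144 × 0.8027 = 1.834
(R_B − R_A)/R_A = 1.834 − 1 = 83.4%

83.4%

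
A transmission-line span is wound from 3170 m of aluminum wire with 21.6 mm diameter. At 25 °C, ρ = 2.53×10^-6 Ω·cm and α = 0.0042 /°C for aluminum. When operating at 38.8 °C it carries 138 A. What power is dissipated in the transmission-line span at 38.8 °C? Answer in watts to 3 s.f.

4410 W

ρ = 2.53×10^-6 Ω·cm = 2.53×10^-8 Ω·m
A = π(d/2)² = π(1.0800e-02 m)² = 3.664e-04 m²
R₍25₎ = ρL/A = (2.53×10^-8)(3170)/(3.664e-04) = 0.2189 Ω
R₍38.8₎ = R₍25₎(1 + αΔT) = 0.2189 × (1 + 0.0042×13.8) = 0.2316 Ω
P = I²R = (138)² × 0.2316 = 4410 W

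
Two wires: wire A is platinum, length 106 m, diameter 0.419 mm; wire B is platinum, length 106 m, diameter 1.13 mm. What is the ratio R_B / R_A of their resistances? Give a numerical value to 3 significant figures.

0.137

R ∝ ρL/d², so R_B/R_A = (d_A/d_B)²
= (0.419/1.13)² = 0.137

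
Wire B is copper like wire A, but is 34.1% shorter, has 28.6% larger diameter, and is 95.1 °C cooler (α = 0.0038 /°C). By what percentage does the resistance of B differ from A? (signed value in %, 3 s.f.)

-74.6%

R ∝ ρL/d² with ρ ∝ (1+αΔT), so R_B/R_A = (1 − 34.1/100) × (1 + 28.6/100)⁻² × (1 − 0.0038×95.1)
= 0.659 × 0.6047 × 0.6386 = 0.2545
(R_B − R_A)/R_A = 0.2545 − 1 = -74.6%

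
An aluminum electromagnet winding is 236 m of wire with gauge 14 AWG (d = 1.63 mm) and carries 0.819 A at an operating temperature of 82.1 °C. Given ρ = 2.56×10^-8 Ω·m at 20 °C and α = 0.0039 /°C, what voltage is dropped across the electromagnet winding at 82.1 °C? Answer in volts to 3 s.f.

2.95 V

A = π(1.63/2 mm)² = π(8.1500e-04 m)² = 2.087e-06 m²
R₍20₎ = ρL/A = (2.56×10^-8)(236)/(2.087e-06) = 2.895 Ω
R₍82.1₎ = R₍20₎(1 + αΔT) = 2.895 × (1 + 0.0039×62.1) = 3.596 Ω
V = IR = 0.819 × 3.596 = 2.95 V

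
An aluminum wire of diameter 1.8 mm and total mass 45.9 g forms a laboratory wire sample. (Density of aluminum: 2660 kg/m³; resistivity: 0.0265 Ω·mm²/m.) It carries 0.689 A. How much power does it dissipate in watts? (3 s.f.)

0.0335 W

ρ = 0.0265 Ω·mm²/m = 2.65×10^-8 Ω·m
A = π(d/2)² = π(9.0000e-04 m)² = 2.5447e-06 m²
L = m/(density·A) = 0.0459/(2660×2.5447e-06) = 6.781 m
R = ρL/A = (2.65×10^-8)(6.781)/(2.5447e-06) = 0.07062 Ω
P = I²R = (0.689)² × 0.07062 = 0.0335 W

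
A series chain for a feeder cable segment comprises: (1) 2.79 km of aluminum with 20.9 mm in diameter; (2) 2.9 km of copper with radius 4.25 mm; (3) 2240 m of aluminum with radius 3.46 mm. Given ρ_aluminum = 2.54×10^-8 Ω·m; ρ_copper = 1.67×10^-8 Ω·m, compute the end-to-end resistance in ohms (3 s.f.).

Seg 1: A = π(d/2)² = π(1.0450e-02 m)² = 3.431e-04 m²
R_1 = (2.54×10^-8)(2790)/(3.431e-04) = 0.2066 Ω
Seg 2: A = πr² = π(4.2500e-03 m)² = 5.675e-05 m²
R_2 = (1.67×10^-8)(2900)/(5.675e-05) = 0.8535 Ω
Seg 3: A = πr² = π(3.4600e-03 m)² = 3.761e-05 m²
R_3 = (2.54×10^-8)(2240)/(3.761e-05) = 1.513 Ω
R_total = R_1 + R_2 + R_3 = 2.57 Ω

2.57 Ω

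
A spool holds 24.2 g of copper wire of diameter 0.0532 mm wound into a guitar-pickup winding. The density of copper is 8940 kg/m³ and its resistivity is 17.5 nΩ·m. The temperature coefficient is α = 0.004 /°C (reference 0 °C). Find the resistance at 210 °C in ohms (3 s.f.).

17600 Ω

ρ = 17.5 nΩ·m = 1.75×10^-8 Ω·m
A = π(d/2)² = π(2.6600e-05 m)² = 2.2229e-09 m²
L = m/(density·A) = 0.0242/(8940×2.2229e-09) = 1218 m
R = ρL/A = (1.75×10^-8)(1218)/(2.2229e-09) = 9587 Ω
R(210 °C) = 9587 × (1 + 0.004×210) = 17600 Ω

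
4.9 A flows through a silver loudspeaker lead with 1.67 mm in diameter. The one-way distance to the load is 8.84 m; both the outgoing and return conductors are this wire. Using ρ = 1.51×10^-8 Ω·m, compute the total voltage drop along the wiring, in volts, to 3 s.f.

0.597 V

A = π(d/2)² = π(8.3500e-04 m)² = 2.190e-06 m²
Total conductor length (both ways) L = 2 × 8.84 = 17.68 m
R = ρL/A = (1.51×10^-8)(17.68)/(2.190e-06) = 0.1219 Ω
V = IR = 4.9 × 0.1219 = 0.597 V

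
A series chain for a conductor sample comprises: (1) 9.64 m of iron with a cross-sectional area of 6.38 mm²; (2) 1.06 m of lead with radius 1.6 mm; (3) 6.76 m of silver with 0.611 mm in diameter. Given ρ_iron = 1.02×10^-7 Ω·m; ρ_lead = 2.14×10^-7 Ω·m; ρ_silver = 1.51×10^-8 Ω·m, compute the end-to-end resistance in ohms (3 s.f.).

Seg 1: A = 6.38 mm² = 6.380e-06 m²
R_1 = (1.02×10^-7)(9.64)/(6.380e-06) = 0.1541 Ω
Seg 2: A = πr² = π(1.6000e-03 m)² = 8.042e-06 m²
R_2 = (2.14×10^-7)(1.06)/(8.042e-06) = 0.02821 Ω
Seg 3: A = π(d/2)² = π(3.0550e-04 m)² = 2.932e-07 m²
R_3 = (1.51×10^-8)(6.76)/(2.932e-07) = 0.3481 Ω
R_total = R_1 + R_2 + R_3 = 0.530 Ω

0.530 Ω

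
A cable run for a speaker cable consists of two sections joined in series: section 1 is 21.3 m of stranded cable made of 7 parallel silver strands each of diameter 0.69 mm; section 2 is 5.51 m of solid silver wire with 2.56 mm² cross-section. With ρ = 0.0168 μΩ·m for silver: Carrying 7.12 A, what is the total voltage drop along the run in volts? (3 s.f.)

ρ = 0.0168 μΩ·m = 1.68×10^-8 Ω·m
Section 1: A_strand = π(3.4500e-04)² = 3.739e-07 m²; R₁ = ρL/(N·A_s) = (1.68×10^-8)(21.3)/(7×3.739e-07) = 0.1367 Ω
Section 2: A = 2.56 mm² = 2.560e-06 m²
R₂ = (1.68×10^-8)(5.51)/(2.560e-06) = 0.03616 Ω
R = R₁ + R₂ = 0.1729 Ω
V = IR = 7.12 × 0.1729 = 1.23 V

1.23 V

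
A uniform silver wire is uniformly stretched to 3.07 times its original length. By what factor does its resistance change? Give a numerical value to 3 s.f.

Volume constant ⇒ A' = A/k with k = 3.07. R' = ρ(kL)/(A/k) = k²R.
Factor = 9.42

9.42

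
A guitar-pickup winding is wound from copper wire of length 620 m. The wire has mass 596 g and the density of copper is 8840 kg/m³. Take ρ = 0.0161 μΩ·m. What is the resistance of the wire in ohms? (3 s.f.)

ρ = 0.0161 μΩ·m = 1.61×10^-8 Ω·m
A = m/(density·L) = 0.596/(8840×620) = 1.0874e-07 m²
R = ρL/A = (1.61×10^-8)(620)/(1.0874e-07) = 91.8 Ω

91.8 Ω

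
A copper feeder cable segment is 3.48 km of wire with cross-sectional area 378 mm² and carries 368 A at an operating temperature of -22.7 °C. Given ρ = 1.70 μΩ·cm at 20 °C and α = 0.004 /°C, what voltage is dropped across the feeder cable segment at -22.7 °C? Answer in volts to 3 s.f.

47.8 V

ρ = 1.70 μΩ·cm = 1.70×10^-8 Ω·m
A = 378 mm² = 3.780e-04 m²
R₍20₎ = ρL/A = (1.70×10^-8)(3480)/(3.780e-04) = 0.1565 Ω
R₍-22.7₎ = R₍20₎(1 + αΔT) = 0.1565 × (1 + 0.004×-42.7) = 0.1298 Ω
V = IR = 368 × 0.1298 = 47.8 V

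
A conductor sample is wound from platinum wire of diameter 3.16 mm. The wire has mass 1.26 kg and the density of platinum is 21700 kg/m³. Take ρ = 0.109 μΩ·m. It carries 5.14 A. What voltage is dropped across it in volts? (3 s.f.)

0.529 V

ρ = 0.109 μΩ·m = 1.09×10^-7 Ω·m
A = π(d/2)² = π(1.5800e-03 m)² = 7.8427e-06 m²
L = m/(density·A) = 1.26/(21700×7.8427e-06) = 7.404 m
R = ρL/A = (1.09×10^-7)(7.404)/(7.8427e-06) = 0.1029 Ω
V = IR = 5.14 × 0.1029 = 0.529 V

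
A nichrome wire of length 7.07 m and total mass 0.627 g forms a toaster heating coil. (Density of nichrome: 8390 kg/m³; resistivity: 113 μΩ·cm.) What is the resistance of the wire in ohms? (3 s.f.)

ρ = 113 μΩ·cm = 1.13×10^-6 Ω·m
A = m/(density·L) = 6.270×10^-4/(8390×7.07) = 1.0570e-08 m²
R = ρL/A = (1.13×10^-6)(7.07)/(1.0570e-08) = 756 Ω

756 Ω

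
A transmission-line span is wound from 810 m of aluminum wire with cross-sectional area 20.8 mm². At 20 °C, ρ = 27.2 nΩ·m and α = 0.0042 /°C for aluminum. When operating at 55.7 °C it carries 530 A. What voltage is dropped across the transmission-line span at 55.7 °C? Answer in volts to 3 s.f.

ρ = 27.2 nΩ·m = 2.72×10^-8 Ω·m
A = 20.8 mm² = 2.080e-05 m²
R₍20₎ = ρL/A = (2.72×10^-8)(810)/(2.080e-05) = 1.059 Ω
R₍55.7₎ = R₍20₎(1 + αΔT) = 1.059 × (1 + 0.0042×35.7) = 1.218 Ω
V = IR = 530 × 1.218 = 646 V

646 V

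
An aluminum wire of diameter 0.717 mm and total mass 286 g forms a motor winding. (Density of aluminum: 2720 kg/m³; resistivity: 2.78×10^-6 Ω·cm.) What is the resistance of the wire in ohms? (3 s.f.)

17.9 Ω

ρ = 2.78×10^-6 Ω·cm = 2.78×10^-8 Ω·m
A = π(d/2)² = π(3.5850e-04 m)² = 4.0376e-07 m²
L = m/(density·A) = 0.286/(2720×4.0376e-07) = 260.4 m
R = ρL/A = (2.78×10^-8)(260.4)/(4.0376e-07) = 17.9 Ω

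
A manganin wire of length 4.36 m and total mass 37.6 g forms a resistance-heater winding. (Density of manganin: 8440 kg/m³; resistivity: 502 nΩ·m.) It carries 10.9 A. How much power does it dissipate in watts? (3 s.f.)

ρ = 502 nΩ·m = 5.02×10^-7 Ω·m
A = m/(density·L) = 0.0376/(8440×4.36) = 1.0218e-06 m²
R = ρL/A = (5.02×10^-7)(4.36)/(1.0218e-06) = 2.142 Ω
P = I²R = (10.9)² × 2.142 = 254 W

254 W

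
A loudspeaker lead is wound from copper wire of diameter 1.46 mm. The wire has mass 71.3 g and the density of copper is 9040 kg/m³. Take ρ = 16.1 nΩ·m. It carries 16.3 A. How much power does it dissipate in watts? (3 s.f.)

ρ = 16.1 nΩ·m = 1.61×10^-8 Ω·m
A = π(d/2)² = π(7.3000e-04 m)² = 1.6742e-06 m²
L = m/(density·A) = 0.0713/(9040×1.6742e-06) = 4.711 m
R = ρL/A = (1.61×10^-8)(4.711)/(1.6742e-06) = 0.04531 Ω
P = I²R = (16.3)² × 0.04531 = 12.0 W

12.0 W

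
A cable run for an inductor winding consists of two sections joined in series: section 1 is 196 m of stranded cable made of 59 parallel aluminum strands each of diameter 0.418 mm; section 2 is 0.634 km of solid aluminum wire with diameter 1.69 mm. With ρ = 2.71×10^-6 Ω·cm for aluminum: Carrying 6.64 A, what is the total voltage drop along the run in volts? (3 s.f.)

55.2 V

ρ = 2.71×10^-6 Ω·cm = 2.71×10^-8 Ω·m
Section 1: A_strand = π(2.0900e-04)² = 1.372e-07 m²; R₁ = ρL/(N·A_s) = (2.71×10^-8)(196)/(59×1.372e-07) = 0.656 Ω
Section 2: A = π(d/2)² = π(8.4500e-04 m)² = 2.243e-06 m²
R₂ = (2.71×10^-8)(634)/(2.243e-06) = 7.659 Ω
R = R₁ + R₂ = 8.315 Ω
V = IR = 6.64 × 8.315 = 55.2 V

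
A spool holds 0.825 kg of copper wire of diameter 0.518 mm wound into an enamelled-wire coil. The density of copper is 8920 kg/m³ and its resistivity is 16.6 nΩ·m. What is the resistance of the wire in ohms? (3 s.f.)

34.6 Ω

ρ = 16.6 nΩ·m = 1.66×10^-8 Ω·m
A = π(d/2)² = π(2.5900e-04 m)² = 2.1074e-07 m²
L = m/(density·A) = 0.825/(8920×2.1074e-07) = 438.9 m
R = ρL/A = (1.66×10^-8)(438.9)/(2.1074e-07) = 34.6 Ω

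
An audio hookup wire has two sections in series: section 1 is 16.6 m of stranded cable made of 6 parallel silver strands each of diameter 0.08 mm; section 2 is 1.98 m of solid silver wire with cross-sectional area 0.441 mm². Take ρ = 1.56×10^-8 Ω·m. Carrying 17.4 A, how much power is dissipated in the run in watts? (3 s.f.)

2620 W

Section 1: A_strand = π(4.0000e-05)² = 5.027e-09 m²; R₁ = ρL/(N·A_s) = (1.56×10^-8)(16.6)/(6×5.027e-09) = 8.586 Ω
Section 2: A = 0.441 mm² = 4.410e-07 m²
R₂ = (1.56×10^-8)(1.98)/(4.410e-07) = 0.07004 Ω
R = R₁ + R₂ = 8.656 Ω
P = I²R = (17.4)² × 8.656 = 2620 W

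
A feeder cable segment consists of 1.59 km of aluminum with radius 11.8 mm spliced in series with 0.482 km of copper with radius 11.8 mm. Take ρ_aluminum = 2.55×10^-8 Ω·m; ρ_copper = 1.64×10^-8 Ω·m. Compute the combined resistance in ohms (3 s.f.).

0.111 Ω

Segment 1: A = πr² = π(1.1800e-02 m)² = 4.374e-04 m²
R₁ = ρL/A = (2.55×10^-8)(1590)/(4.374e-04) = 0.09269 Ω
R₂ = (1.64×10^-8)(482)/(4.374e-04) = 0.01807 Ω
R = R₁ + R₂ = 0.111 Ω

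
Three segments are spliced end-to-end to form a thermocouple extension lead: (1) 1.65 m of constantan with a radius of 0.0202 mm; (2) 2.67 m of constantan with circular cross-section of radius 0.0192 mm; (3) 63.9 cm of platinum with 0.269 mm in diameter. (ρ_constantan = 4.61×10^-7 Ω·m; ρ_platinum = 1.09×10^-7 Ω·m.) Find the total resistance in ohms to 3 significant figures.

1660 Ω

Seg 1: A = πr² = π(2.0200e-05 m)² = 1.282e-09 m²
R_1 = (4.61×10^-7)(1.65)/(1.282e-09) = 593.4 Ω
Seg 2: A = πr² = π(1.9200e-05 m)² = 1.158e-09 m²
R_2 = (4.61×10^-7)(2.67)/(1.158e-09) = 1063 Ω
Seg 3: A = π(d/2)² = π(1.3450e-04 m)² = 5.683e-08 m²
R_3 = (1.09×10^-7)(0.639)/(5.683e-08) = 1.226 Ω
R_total = R_1 + R_2 + R_3 = 1660 Ω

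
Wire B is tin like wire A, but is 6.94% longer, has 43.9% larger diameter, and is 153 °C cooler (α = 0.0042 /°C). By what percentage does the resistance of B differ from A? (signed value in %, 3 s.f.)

R ∝ ρL/d² with ρ ∝ (1+αΔT), so R_B/R_A = (1 + 6.94/100) × (1 + 43.9/100)⁻² × (1 − 0.0042×153)
= 1.069 × 0.4829 × 0.3574 = 0.1846
(R_B − R_A)/R_A = 0.1846 − 1 = -81.5%

-81.5%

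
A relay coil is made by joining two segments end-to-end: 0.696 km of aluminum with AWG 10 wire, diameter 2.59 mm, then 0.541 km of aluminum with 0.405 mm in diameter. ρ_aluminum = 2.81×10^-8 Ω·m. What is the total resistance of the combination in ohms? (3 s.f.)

Segment 1: A = π(2.59/2 mm)² = π(1.2950e-03 m)² = 5.269e-06 m²
R₁ = ρL/A = (2.81×10^-8)(696)/(5.269e-06) = 3.712 Ω
Segment 2: A = π(d/2)² = π(2.0250e-04 m)² = 1.288e-07 m²
R₂ = (2.81×10^-8)(541)/(1.288e-07) = 118 Ω
R = R₁ + R₂ = 122 Ω

122 Ω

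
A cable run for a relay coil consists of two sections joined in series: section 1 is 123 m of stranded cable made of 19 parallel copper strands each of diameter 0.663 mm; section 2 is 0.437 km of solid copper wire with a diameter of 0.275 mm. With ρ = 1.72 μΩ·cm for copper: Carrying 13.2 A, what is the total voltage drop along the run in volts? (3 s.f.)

ρ = 1.72 μΩ·cm = 1.72×10^-8 Ω·m
Section 1: A_strand = π(3.3150e-04)² = 3.452e-07 m²; R₁ = ρL/(N·A_s) = (1.72×10^-8)(123)/(19×3.452e-07) = 0.3225 Ω
Section 2: A = π(d/2)² = π(1.3750e-04 m)² = 5.940e-08 m²
R₂ = (1.72×10^-8)(437)/(5.940e-08) = 126.5 Ω
R = R₁ + R₂ = 126.9 Ω
V = IR = 13.2 × 126.9 = 1670 V

1670 V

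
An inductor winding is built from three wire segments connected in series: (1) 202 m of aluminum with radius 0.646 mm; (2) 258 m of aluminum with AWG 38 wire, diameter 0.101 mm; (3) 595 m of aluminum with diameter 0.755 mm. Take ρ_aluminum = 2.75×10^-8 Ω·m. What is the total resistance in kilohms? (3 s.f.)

Seg 1: A = πr² = π(6.4600e-04 m)² = 1.311e-06 m²
R_1 = (2.75×10^-8)(202)/(1.311e-06) = 4.237 Ω
Seg 2: A = π(0.101/2 mm)² = π(5.0500e-05 m)² = 8.012e-09 m²
R_2 = (2.75×10^-8)(258)/(8.012e-09) = 885.6 Ω
Seg 3: A = π(d/2)² = π(3.7750e-04 m)² = 4.477e-07 m²
R_3 = (2.75×10^-8)(595)/(4.477e-07) = 36.55 Ω
R_total = R_1 + R_2 + R_3 = 0.926 kΩ

0.926 kΩ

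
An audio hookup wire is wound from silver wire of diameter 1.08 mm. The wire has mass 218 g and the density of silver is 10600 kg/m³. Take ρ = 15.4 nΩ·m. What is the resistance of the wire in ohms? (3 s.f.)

ρ = 15.4 nΩ·m = 1.54×10^-8 Ω·m
A = π(d/2)² = π(5.4000e-04 m)² = 9.1609e-07 m²
L = m/(density·A) = 0.218/(10600×9.1609e-07) = 22.45 m
R = ρL/A = (1.54×10^-8)(22.45)/(9.1609e-07) = 0.377 Ω

0.377 Ω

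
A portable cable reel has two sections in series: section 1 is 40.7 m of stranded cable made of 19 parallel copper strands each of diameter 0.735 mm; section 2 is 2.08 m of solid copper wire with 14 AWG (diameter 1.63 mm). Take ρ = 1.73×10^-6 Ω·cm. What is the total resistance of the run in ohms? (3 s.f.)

ρ = 1.73×10^-6 Ω·cm = 1.73×10^-8 Ω·m
Section 1: A_strand = π(3.6750e-04)² = 4.243e-07 m²; R₁ = ρL/(N·A_s) = (1.73×10^-8)(40.7)/(19×4.243e-07) = 0.08734 Ω
Section 2: A = π(1.63/2 mm)² = π(8.1500e-04 m)² = 2.087e-06 m²
R₂ = (1.73×10^-8)(2.08)/(2.087e-06) = 0.01724 Ω
R = R₁ + R₂ = 0.105 Ω

0.105 Ω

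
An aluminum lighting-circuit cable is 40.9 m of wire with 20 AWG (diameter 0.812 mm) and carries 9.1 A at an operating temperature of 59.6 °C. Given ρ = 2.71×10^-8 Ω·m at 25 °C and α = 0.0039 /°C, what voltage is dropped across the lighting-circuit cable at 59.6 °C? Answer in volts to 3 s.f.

22.1 V

A = π(0.812/2 mm)² = π(4.0600e-04 m)² = 5.178e-07 m²
R₍25₎ = ρL/A = (2.71×10^-8)(40.9)/(5.178e-07) = 2.14 Ω
R₍59.6₎ = R₍25₎(1 + αΔT) = 2.14 × (1 + 0.0039×34.6) = 2.429 Ω
V = IR = 9.1 × 2.429 = 22.1 V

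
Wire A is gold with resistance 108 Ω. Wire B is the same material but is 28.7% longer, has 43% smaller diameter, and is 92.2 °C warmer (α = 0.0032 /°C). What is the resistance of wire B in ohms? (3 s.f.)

R ∝ ρL/d² with ρ ∝ (1+αΔT), so R_B/R_A = (1 + 28.7/100) × (1 − 43/100)⁻² × (1 + 0.0032×92.2)
= 1.287 × 3.078 × 1.295 = 5.13
R_B = 5.13 × 108 = 554 Ω

554 Ω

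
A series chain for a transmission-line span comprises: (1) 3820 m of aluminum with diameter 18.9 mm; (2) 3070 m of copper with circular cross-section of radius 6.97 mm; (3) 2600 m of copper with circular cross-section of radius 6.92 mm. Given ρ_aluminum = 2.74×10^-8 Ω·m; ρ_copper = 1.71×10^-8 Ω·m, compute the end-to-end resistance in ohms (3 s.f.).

1.01 Ω

Seg 1: A = π(d/2)² = π(9.4500e-03 m)² = 2.806e-04 m²
R_1 = (2.74×10^-8)(3820)/(2.806e-04) = 0.3731 Ω
Seg 2: A = πr² = π(6.9700e-03 m)² = 1.526e-04 m²
R_2 = (1.71×10^-8)(3070)/(1.526e-04) = 0.344 Ω
Seg 3: A = πr² = π(6.9200e-03 m)² = 1.504e-04 m²
R_3 = (1.71×10^-8)(2600)/(1.504e-04) = 0.2955 Ω
R_total = R_1 + R_2 + R_3 = 1.01 Ω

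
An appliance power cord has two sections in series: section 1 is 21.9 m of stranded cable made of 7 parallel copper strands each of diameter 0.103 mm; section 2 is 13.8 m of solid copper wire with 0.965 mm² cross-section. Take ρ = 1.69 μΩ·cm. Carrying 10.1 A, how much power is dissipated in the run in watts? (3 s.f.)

672 W

ρ = 1.69 μΩ·cm = 1.69×10^-8 Ω·m
Section 1: A_strand = π(5.1500e-05)² = 8.332e-09 m²; R₁ = ρL/(N·A_s) = (1.69×10^-8)(21.9)/(7×8.332e-09) = 6.346 Ω
Section 2: A = 0.965 mm² = 9.650e-07 m²
R₂ = (1.69×10^-8)(13.8)/(9.650e-07) = 0.2417 Ω
R = R₁ + R₂ = 6.587 Ω
P = I²R = (10.1)² × 6.587 = 672 W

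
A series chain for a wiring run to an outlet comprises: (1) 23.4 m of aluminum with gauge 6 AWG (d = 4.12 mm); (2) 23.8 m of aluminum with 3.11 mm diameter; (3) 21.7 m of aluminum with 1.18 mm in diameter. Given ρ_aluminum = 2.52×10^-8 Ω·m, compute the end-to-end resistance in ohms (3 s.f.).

Seg 1: A = π(4.12/2 mm)² = π(2.0600e-03 m)² = 1.333e-05 m²
R_1 = (2.52×10^-8)(23.4)/(1.333e-05) = 0.04423 Ω
Seg 2: A = π(d/2)² = π(1.5550e-03 m)² = 7.596e-06 m²
R_2 = (2.52×10^-8)(23.8)/(7.596e-06) = 0.07895 Ω
Seg 3: A = π(d/2)² = π(5.9000e-04 m)² = 1.094e-06 m²
R_3 = (2.52×10^-8)(21.7)/(1.094e-06) = 0.5 Ω
R_total = R_1 + R_2 + R_3 = 0.623 Ω

0.623 Ω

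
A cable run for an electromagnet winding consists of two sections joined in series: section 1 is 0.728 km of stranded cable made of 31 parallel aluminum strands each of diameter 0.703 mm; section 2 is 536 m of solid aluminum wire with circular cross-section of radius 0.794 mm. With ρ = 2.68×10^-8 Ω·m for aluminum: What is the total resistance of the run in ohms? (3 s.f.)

Section 1: A_strand = π(3.5150e-04)² = 3.882e-07 m²; R₁ = ρL/(N·A_s) = (2.68×10^-8)(728)/(31×3.882e-07) = 1.621 Ω
Section 2: A = πr² = π(7.9400e-04 m)² = 1.981e-06 m²
R₂ = (2.68×10^-8)(536)/(1.981e-06) = 7.253 Ω
R = R₁ + R₂ = 8.87 Ω

8.87 Ω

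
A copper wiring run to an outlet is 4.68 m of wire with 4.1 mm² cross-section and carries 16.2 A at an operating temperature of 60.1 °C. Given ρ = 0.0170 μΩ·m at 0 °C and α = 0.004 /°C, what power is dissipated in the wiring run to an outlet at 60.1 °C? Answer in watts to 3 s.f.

ρ = 0.0170 μΩ·m = 1.70×10^-8 Ω·m
A = 4.1 mm² = 4.100e-06 m²
R₍0₎ = ρL/A = (1.70×10^-8)(4.68)/(4.100e-06) = 0.0194 Ω
R₍60.1₎ = R₍0₎(1 + αΔT) = 0.0194 × (1 + 0.004×60.1) = 0.02407 Ω
P = I²R = (16.2)² × 0.02407 = 6.32 W

6.32 W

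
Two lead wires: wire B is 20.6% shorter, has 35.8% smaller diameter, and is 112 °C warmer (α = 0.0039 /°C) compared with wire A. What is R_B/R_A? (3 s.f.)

R ∝ ρL/d² with ρ ∝ (1+αΔT), so R_B/R_A = (1 − 20.6/100) × (1 − 35.8/100)⁻² × (1 + 0.0039×112)
= 0.794 × 2.426 × 1.437 = 2.77

2.77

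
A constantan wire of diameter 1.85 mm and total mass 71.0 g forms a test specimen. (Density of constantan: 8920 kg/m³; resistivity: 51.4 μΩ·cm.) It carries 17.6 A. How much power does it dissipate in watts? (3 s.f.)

175 W

ρ = 51.4 μΩ·cm = 5.14×10^-7 Ω·m
A = π(d/2)² = π(9.2500e-04 m)² = 2.6880e-06 m²
L = m/(density·A) = 0.071/(8920×2.6880e-06) = 2.961 m
R = ρL/A = (5.14×10^-7)(2.961)/(2.6880e-06) = 0.5662 Ω
P = I²R = (17.6)² × 0.5662 = 175 W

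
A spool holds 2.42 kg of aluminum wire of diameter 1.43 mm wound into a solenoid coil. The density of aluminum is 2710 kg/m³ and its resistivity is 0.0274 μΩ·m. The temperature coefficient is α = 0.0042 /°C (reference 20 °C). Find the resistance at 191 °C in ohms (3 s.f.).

ρ = 0.0274 μΩ·m = 2.74×10^-8 Ω·m
A = π(d/2)² = π(7.1500e-04 m)² = 1.6061e-06 m²
L = m/(density·A) = 2.42/(2710×1.6061e-06) = 556 m
R = ρL/A = (2.74×10^-8)(556)/(1.6061e-06) = 9.486 Ω
R(191 °C) = 9.486 × (1 + 0.0042×171) = 16.3 Ω

16.3 Ω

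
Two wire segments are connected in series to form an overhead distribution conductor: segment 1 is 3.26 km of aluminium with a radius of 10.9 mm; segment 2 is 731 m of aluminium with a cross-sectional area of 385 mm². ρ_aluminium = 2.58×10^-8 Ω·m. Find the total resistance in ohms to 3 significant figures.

0.274 Ω

Segment 1: A = πr² = π(1.0900e-02 m)² = 3.733e-04 m²
R₁ = ρL/A = (2.58×10^-8)(3260)/(3.733e-04) = 0.2253 Ω
Segment 2: A = 385 mm² = 3.850e-04 m²
R₂ = (2.58×10^-8)(731)/(3.850e-04) = 0.04899 Ω
R = R₁ + R₂ = 0.274 Ω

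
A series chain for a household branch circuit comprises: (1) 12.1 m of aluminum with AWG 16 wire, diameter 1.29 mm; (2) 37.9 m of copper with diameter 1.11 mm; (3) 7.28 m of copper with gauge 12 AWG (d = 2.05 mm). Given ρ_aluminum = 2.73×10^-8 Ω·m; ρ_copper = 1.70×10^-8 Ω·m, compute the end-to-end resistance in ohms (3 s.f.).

0.956 Ω

Seg 1: A = π(1.29/2 mm)² = π(6.4500e-04 m)² = 1.307e-06 m²
R_1 = (2.73×10^-8)(12.1)/(1.307e-06) = 0.2527 Ω
Seg 2: A = π(d/2)² = π(5.5500e-04 m)² = 9.677e-07 m²
R_2 = (1.70×10^-8)(37.9)/(9.677e-07) = 0.6658 Ω
Seg 3: A = π(2.05/2 mm)² = π(1.0250e-03 m)² = 3.301e-06 m²
R_3 = (1.70×10^-8)(7.28)/(3.301e-06) = 0.0375 Ω
R_total = R_1 + R_2 + R_3 = 0.956 Ω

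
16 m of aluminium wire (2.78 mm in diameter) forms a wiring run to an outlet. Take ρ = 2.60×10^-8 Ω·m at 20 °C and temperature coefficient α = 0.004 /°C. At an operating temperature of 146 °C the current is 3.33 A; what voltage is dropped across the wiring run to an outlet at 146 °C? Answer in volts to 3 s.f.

0.343 V

A = π(d/2)² = π(1.3900e-03 m)² = 6.070e-06 m²
R₍20₎ = ρL/A = (2.60×10^-8)(16)/(6.070e-06) = 0.06854 Ω
R₍146₎ = R₍20₎(1 + αΔT) = 0.06854 × (1 + 0.004×126) = 0.1031 Ω
V = IR = 3.33 × 0.1031 = 0.343 V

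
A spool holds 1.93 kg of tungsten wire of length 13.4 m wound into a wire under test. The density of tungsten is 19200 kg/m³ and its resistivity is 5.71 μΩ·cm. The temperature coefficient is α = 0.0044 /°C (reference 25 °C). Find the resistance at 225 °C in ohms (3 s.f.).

0.192 Ω

ρ = 5.71 μΩ·cm = 5.71×10^-8 Ω·m
A = m/(density·L) = 1.93/(19200×13.4) = 7.5016e-06 m²
R = ρL/A = (5.71×10^-8)(13.4)/(7.5016e-06) = 0.102 Ω
R(225 °C) = 0.102 × (1 + 0.0044×200) = 0.192 Ω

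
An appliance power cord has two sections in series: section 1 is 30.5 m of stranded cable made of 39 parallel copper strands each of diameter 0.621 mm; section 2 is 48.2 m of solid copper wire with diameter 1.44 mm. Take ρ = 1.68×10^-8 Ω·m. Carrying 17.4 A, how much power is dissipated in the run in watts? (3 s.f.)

164 W

Section 1: A_strand = π(3.1050e-04)² = 3.029e-07 m²; R₁ = ρL/(N·A_s) = (1.68×10^-8)(30.5)/(39×3.029e-07) = 0.04338 Ω
Section 2: A = π(d/2)² = π(7.2000e-04 m)² = 1.629e-06 m²
R₂ = (1.68×10^-8)(48.2)/(1.629e-06) = 0.4972 Ω
R = R₁ + R₂ = 0.5406 Ω
P = I²R = (17.4)² × 0.5406 = 164 W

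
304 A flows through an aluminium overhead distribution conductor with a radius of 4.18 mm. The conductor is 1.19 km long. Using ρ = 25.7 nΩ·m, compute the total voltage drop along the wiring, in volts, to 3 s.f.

169 V

ρ = 25.7 nΩ·m = 2.57×10^-8 Ω·m
A = πr² = π(4.1800e-03 m)² = 5.489e-05 m²
R = ρL/A = (2.57×10^-8)(1190)/(5.489e-05) = 0.5572 Ω
V = IR = 304 × 0.5572 = 169 V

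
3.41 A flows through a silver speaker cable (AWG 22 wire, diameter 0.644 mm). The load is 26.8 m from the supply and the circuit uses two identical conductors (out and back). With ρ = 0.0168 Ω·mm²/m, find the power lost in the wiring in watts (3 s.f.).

32.1 W

ρ = 0.0168 Ω·mm²/m = 1.68×10^-8 Ω·m
A = π(0.644/2 mm)² = π(3.2200e-04 m)² = 3.257e-07 m²
Total conductor length (both ways) L = 2 × 26.8 = 53.6 m
R = ρL/A = (1.68×10^-8)(53.6)/(3.257e-07) = 2.764 Ω
P = I²R = (3.41)² × 2.764 = 32.1 W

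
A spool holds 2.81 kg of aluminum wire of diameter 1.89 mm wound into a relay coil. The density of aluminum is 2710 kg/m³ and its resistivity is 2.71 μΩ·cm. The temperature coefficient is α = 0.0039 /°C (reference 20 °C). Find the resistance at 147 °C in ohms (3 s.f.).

ρ = 2.71 μΩ·cm = 2.71×10^-8 Ω·m
A = π(d/2)² = π(9.4500e-04 m)² = 2.8055e-06 m²
L = m/(density·A) = 2.81/(2710×2.8055e-06) = 369.6 m
R = ρL/A = (2.71×10^-8)(369.6)/(2.8055e-06) = 3.57 Ω
R(147 °C) = 3.57 × (1 + 0.0039×127) = 5.34 Ω

5.34 Ω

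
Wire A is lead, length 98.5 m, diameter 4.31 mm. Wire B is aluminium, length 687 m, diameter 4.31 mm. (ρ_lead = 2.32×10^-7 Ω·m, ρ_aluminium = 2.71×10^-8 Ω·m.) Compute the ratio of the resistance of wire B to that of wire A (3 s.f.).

R ∝ ρL/d², so R_B/R_A = (ρ_B/ρ_A) × (L_B/L_A)
= (2.71×10^-8/2.32×10^-7) × (687/98.5) = 0.815

0.815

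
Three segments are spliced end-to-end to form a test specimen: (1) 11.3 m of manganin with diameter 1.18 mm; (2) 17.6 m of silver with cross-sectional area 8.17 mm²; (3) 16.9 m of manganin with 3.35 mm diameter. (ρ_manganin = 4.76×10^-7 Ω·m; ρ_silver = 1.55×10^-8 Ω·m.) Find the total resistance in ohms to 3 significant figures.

Seg 1: A = π(d/2)² = π(5.9000e-04 m)² = 1.094e-06 m²
R_1 = (4.76×10^-7)(11.3)/(1.094e-06) = 4.918 Ω
Seg 2: A = 8.17 mm² = 8.170e-06 m²
R_2 = (1.55×10^-8)(17.6)/(8.170e-06) = 0.03339 Ω
Seg 3: A = π(d/2)² = π(1.6750e-03 m)² = 8.814e-06 m²
R_3 = (4.76×10^-7)(16.9)/(8.814e-06) = 0.9127 Ω
R_total = R_1 + R_2 + R_3 = 5.86 Ω

5.86 Ω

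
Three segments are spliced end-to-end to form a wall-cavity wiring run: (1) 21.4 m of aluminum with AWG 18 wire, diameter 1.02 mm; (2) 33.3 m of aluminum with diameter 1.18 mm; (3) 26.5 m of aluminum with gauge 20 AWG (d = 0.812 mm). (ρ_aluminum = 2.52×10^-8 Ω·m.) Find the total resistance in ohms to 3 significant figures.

Seg 1: A = π(1.02/2 mm)² = π(5.1000e-04 m)² = 8.171e-07 m²
R_1 = (2.52×10^-8)(21.4)/(8.171e-07) = 0.66 Ω
Seg 2: A = π(d/2)² = π(5.9000e-04 m)² = 1.094e-06 m²
R_2 = (2.52×10^-8)(33.3)/(1.094e-06) = 0.7673 Ω
Seg 3: A = π(0.812/2 mm)² = π(4.0600e-04 m)² = 5.178e-07 m²
R_3 = (2.52×10^-8)(26.5)/(5.178e-07) = 1.29 Ω
R_total = R_1 + R_2 + R_3 = 2.72 Ω

2.72 Ω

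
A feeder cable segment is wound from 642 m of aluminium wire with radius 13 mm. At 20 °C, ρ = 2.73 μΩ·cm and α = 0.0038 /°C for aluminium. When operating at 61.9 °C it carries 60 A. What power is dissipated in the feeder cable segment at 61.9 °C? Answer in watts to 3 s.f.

138 W

ρ = 2.73 μΩ·cm = 2.73×10^-8 Ω·m
A = πr² = π(1.3000e-02 m)² = 5.309e-04 m²
R₍20₎ = ρL/A = (2.73×10^-8)(642)/(5.309e-04) = 0.03301 Ω
R₍61.9₎ = R₍20₎(1 + αΔT) = 0.03301 × (1 + 0.0038×41.9) = 0.03827 Ω
P = I²R = (60)² × 0.03827 = 138 W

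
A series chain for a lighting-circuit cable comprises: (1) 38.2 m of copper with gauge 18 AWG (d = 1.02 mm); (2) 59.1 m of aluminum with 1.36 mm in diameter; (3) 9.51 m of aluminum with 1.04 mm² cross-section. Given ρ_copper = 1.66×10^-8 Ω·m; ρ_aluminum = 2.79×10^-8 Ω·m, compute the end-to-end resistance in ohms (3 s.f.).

Seg 1: A = π(1.02/2 mm)² = π(5.1000e-04 m)² = 8.171e-07 m²
R_1 = (1.66×10^-8)(38.2)/(8.171e-07) = 0.776 Ω
Seg 2: A = π(d/2)² = π(6.8000e-04 m)² = 1.453e-06 m²
R_2 = (2.79×10^-8)(59.1)/(1.453e-06) = 1.135 Ω
Seg 3: A = 1.04 mm² = 1.040e-06 m²
R_3 = (2.79×10^-8)(9.51)/(1.040e-06) = 0.2551 Ω
R_total = R_1 + R_2 + R_3 = 2.17 Ω

2.17 Ω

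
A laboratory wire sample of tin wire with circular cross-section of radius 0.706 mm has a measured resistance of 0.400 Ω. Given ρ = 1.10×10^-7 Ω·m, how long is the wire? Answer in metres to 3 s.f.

5.69 m

A = πr² = π(7.0600e-04 m)² = 1.566e-06 m²
L = RA/ρ = (0.4)(1.566e-06)/(1.10×10^-7) = 5.69 m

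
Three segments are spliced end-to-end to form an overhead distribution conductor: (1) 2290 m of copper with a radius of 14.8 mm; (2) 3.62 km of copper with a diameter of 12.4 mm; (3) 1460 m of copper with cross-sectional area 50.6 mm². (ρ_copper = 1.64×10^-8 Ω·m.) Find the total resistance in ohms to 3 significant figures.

Seg 1: A = πr² = π(1.4800e-02 m)² = 6.881e-04 m²
R_1 = (1.64×10^-8)(2290)/(6.881e-04) = 0.05458 Ω
Seg 2: A = π(d/2)² = π(6.2000e-03 m)² = 1.208e-04 m²
R_2 = (1.64×10^-8)(3620)/(1.208e-04) = 0.4916 Ω
Seg 3: A = 50.6 mm² = 5.060e-05 m²
R_3 = (1.64×10^-8)(1460)/(5.060e-05) = 0.4732 Ω
R_total = R_1 + R_2 + R_3 = 1.02 Ω

1.02 Ω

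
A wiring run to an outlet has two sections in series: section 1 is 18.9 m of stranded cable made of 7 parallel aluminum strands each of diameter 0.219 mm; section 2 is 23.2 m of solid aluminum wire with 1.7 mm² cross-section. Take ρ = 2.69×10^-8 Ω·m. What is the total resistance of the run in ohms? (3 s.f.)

Section 1: A_strand = π(1.0950e-04)² = 3.767e-08 m²; R₁ = ρL/(N·A_s) = (2.69×10^-8)(18.9)/(7×3.767e-08) = 1.928 Ω
Section 2: A = 1.7 mm² = 1.700e-06 m²
R₂ = (2.69×10^-8)(23.2)/(1.700e-06) = 0.3671 Ω
R = R₁ + R₂ = 2.30 Ω

2.30 Ω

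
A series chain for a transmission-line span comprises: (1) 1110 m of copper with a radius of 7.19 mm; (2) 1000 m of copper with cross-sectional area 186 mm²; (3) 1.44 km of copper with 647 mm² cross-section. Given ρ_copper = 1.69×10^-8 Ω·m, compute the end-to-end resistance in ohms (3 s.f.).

Seg 1: A = πr² = π(7.1900e-03 m)² = 1.624e-04 m²
R_1 = (1.69×10^-8)(1110)/(1.624e-04) = 0.1155 Ω
Seg 2: A = 186 mm² = 1.860e-04 m²
R_2 = (1.69×10^-8)(1000)/(1.860e-04) = 0.09086 Ω
Seg 3: A = 647 mm² = 6.470e-04 m²
R_3 = (1.69×10^-8)(1440)/(6.470e-04) = 0.03761 Ω
R_total = R_1 + R_2 + R_3 = 0.244 Ω

0.244 Ω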